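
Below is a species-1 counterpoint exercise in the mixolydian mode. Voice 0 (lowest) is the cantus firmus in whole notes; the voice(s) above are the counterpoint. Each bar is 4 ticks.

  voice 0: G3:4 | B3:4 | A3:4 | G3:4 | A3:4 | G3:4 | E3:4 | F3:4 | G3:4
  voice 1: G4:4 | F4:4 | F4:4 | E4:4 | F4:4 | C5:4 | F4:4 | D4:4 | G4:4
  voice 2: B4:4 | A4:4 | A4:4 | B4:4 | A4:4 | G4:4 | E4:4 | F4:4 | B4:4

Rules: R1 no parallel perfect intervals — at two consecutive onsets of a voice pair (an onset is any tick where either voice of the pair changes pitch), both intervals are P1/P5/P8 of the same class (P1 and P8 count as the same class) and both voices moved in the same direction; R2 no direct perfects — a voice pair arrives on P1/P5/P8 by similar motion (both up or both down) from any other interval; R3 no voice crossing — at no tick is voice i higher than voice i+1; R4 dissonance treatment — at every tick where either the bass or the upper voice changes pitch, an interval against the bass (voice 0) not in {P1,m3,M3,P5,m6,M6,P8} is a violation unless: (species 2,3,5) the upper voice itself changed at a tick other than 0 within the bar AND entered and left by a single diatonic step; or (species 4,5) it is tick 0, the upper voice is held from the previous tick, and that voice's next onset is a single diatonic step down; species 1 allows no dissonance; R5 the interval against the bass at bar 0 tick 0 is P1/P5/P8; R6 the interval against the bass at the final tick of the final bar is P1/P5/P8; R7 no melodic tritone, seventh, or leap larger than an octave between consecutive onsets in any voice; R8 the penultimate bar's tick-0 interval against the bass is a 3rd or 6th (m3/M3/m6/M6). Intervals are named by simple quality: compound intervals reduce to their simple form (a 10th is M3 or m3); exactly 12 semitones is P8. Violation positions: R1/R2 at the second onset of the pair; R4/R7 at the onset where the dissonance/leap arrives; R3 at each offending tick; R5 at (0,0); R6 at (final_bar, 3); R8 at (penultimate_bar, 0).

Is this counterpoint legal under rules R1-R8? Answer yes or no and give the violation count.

No (20 violations)

bar 0: v0=G3 v1=G4 v2=B4 (M3)
bar 1: v0=B3 v1=F4 v2=A4 (m7)
bar 2: v0=A3 v1=F4 v2=A4 (P8)
bar 3: v0=G3 v1=E4 v2=B4 (M3)
bar 4: v0=A3 v1=F4 v2=A4 (P8)
bar 5: v0=G3 v1=C5 v2=G4 (P8)
bar 6: v0=E3 v1=F4 v2=E4 (P8)
bar 7: v0=F3 v1=D4 v2=F4 (P8)
bar 8: v0=G3 v1=G4 v2=B4 (M3)
  R5 @ bar0.0: opens on M3
  R4 @ bar1.0: B3/F4 TT untreated
  R4 @ bar1.0: B3/A4 m7 untreated
  R1 @ bar5.0: A3/A4 P8 -> G3/G4 P8 similar
  R3 @ bar5.0: C5 above G4
  R4 @ bar5.0: G3/C5 P4 untreated
  R3 @ bar5.1: C5 above G4
  R3 @ bar5.2: C5 above G4
  R3 @ bar5.3: C5 above G4
  R1 @ bar6.0: G3/G4 P8 -> E3/E4 P8 similar
  R3 @ bar6.0: F4 above E4
  R4 @ bar6.0: E3/F4 m2 untreated
  R3 @ bar6.1: F4 above E4
  R3 @ bar6.2: F4 above E4
  R3 @ bar6.3: F4 above E4
  R1 @ bar7.0: E3/E4 P8 -> F3/F4 P8 similar
  R8 @ bar7.0: penult P8 not 3rd/6th
  R2 @ bar8.0: F3/D4 M6 -> G3/G4 P8 similar
  R7 @ bar8.0: F4->B4 leap 6st
  R6 @ bar8.3: closes on M3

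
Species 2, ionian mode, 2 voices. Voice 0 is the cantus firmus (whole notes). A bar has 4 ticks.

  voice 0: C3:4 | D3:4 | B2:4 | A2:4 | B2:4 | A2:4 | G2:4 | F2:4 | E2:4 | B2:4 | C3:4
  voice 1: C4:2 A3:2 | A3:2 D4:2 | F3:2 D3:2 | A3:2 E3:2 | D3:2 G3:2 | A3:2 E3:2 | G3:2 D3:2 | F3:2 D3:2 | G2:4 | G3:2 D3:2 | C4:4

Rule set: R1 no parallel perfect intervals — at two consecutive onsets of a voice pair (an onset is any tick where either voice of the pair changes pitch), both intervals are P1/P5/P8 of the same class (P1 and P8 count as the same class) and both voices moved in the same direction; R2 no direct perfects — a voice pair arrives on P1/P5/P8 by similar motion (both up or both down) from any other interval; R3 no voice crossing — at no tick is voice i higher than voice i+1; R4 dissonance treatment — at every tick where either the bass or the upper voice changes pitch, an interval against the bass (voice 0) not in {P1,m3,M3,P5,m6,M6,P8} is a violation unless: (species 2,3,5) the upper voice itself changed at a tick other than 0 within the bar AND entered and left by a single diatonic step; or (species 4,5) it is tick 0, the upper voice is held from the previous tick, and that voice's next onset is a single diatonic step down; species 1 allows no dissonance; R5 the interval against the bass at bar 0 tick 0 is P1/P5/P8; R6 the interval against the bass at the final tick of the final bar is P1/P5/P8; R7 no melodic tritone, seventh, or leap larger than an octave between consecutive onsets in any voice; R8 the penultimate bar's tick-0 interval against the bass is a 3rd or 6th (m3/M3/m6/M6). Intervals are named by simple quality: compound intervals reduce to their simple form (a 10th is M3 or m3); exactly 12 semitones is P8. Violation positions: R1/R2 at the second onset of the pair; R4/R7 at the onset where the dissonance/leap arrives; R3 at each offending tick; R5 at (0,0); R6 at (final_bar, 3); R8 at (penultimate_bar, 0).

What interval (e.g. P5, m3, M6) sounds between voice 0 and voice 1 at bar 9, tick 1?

m6

voice 0=B2 voice 1=G3 -> m6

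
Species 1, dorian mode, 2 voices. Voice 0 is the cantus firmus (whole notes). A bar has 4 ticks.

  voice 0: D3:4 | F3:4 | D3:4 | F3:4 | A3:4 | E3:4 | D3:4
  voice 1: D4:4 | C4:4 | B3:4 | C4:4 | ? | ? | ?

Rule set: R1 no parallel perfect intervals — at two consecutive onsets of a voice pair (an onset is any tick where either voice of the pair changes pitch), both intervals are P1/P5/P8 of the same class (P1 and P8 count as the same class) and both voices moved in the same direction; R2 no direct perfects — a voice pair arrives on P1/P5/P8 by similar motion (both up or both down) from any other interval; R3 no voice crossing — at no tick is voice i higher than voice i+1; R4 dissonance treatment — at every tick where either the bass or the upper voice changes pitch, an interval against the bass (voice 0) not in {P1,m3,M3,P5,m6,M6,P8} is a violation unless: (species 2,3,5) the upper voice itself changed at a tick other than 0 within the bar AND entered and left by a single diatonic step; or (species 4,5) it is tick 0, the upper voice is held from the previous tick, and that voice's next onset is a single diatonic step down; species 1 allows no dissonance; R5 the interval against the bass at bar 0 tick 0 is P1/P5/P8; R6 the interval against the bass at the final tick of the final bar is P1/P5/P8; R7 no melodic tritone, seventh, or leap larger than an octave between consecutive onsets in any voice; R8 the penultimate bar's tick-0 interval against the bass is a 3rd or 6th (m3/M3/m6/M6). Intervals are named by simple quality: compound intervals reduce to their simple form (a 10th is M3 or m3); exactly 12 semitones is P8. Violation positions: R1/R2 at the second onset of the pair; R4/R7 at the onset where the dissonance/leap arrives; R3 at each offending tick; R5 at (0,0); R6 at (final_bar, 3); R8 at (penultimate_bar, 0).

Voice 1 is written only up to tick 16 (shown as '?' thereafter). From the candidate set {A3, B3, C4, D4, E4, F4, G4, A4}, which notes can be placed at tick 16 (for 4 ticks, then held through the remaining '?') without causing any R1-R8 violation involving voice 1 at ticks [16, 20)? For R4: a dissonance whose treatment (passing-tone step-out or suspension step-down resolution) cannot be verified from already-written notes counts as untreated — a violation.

{A3, C4, F4}

A3: legal
B3: violates R4
C4: legal
D4: violates R4
E4: violates R1
F4: legal
G4: violates R4
A4: violates R2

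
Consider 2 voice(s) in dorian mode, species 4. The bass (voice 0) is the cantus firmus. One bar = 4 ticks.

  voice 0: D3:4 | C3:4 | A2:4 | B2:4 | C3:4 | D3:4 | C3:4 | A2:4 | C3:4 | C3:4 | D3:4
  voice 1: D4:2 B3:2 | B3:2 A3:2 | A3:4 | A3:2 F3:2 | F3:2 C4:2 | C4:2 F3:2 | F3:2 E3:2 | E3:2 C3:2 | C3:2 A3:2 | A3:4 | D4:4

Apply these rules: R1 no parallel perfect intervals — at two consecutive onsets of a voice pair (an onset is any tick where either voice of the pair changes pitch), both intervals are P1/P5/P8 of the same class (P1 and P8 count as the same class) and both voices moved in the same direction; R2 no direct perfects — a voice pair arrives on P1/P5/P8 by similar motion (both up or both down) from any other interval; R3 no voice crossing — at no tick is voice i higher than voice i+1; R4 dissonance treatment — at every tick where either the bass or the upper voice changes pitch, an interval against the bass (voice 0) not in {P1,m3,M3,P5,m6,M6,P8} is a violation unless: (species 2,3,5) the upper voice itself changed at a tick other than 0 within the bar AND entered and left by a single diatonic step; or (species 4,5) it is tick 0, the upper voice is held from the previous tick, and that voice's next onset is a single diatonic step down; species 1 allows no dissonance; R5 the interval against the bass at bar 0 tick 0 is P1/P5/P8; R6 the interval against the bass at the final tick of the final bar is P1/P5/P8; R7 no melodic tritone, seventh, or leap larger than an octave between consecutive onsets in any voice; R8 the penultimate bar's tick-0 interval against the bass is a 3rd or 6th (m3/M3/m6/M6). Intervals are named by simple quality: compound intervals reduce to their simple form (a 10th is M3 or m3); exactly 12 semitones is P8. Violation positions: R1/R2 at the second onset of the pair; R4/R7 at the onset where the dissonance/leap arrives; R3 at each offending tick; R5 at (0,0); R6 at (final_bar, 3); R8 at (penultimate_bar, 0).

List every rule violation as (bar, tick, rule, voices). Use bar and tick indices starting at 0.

bar 0: v0=D3 v1=D4 downbeat P8
bar 1: v0=C3 v1=B3 downbeat M7
bar 2: v0=A2 v1=A3 downbeat P8
bar 3: v0=B2 v1=A3 downbeat m7
bar 4: v0=C3 v1=F3 downbeat P4
bar 5: v0=D3 v1=C4 downbeat m7
bar 6: v0=C3 v1=F3 downbeat P4
bar 7: v0=A2 v1=E3 downbeat P5
bar 8: v0=C3 v1=C3 downbeat P1
bar 9: v0=C3 v1=A3 downbeat M6
bar 10: v0=D3 v1=D4 downbeat P8
  -> R4 @ bar 3 tick 0 v(0, 1): B2/A3 m7 untreated
  -> R4 @ bar 3 tick 2 v(0, 1): B2/F3 TT untreated
  -> R4 @ bar 4 tick 0 v(0, 1): C3/F3 P4 untreated
  -> R4 @ bar 5 tick 0 v(0, 1): D3/C4 m7 untreated
  -> R2 @ bar 10 tick 0 v(0, 1): C3/A3 M6 -> D3/D4 P8 similar

(3, 0, R4, (0, 1))
(3, 2, R4, (0, 1))
(4, 0, R4, (0, 1))
(5, 0, R4, (0, 1))
(10, 0, R2, (0, 1))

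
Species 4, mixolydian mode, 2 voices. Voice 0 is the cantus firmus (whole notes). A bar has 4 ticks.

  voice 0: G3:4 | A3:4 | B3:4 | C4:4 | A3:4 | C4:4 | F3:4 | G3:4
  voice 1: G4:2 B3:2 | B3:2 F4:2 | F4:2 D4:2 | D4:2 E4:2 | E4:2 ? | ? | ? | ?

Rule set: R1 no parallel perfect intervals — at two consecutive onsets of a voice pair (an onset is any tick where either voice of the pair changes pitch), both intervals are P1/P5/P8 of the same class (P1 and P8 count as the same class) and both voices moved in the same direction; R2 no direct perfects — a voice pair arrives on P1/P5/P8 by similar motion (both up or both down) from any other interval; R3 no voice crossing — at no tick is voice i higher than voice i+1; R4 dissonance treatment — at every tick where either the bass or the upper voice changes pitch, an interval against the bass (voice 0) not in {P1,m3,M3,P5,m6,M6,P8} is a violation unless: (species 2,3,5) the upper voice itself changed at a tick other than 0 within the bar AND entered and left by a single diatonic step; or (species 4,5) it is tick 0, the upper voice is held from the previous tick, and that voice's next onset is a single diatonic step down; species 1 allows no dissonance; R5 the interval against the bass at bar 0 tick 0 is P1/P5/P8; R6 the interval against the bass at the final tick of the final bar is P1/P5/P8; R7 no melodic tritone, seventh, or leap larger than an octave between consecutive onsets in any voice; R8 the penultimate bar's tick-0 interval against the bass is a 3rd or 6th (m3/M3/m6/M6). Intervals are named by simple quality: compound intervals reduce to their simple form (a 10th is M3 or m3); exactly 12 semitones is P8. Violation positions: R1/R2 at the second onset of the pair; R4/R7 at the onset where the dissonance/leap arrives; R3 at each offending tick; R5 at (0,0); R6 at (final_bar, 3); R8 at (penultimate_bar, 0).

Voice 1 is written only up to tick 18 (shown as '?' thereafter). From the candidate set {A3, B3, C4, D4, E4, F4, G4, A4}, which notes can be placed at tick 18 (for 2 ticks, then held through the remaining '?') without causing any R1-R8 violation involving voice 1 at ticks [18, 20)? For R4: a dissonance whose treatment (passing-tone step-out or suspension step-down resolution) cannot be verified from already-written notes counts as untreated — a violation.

A3: legal
B3: violates R4
C4: legal
D4: violates R4
E4: legal
F4: legal
G4: violates R4
A4: legal

{A3, A4, C4, E4, F4}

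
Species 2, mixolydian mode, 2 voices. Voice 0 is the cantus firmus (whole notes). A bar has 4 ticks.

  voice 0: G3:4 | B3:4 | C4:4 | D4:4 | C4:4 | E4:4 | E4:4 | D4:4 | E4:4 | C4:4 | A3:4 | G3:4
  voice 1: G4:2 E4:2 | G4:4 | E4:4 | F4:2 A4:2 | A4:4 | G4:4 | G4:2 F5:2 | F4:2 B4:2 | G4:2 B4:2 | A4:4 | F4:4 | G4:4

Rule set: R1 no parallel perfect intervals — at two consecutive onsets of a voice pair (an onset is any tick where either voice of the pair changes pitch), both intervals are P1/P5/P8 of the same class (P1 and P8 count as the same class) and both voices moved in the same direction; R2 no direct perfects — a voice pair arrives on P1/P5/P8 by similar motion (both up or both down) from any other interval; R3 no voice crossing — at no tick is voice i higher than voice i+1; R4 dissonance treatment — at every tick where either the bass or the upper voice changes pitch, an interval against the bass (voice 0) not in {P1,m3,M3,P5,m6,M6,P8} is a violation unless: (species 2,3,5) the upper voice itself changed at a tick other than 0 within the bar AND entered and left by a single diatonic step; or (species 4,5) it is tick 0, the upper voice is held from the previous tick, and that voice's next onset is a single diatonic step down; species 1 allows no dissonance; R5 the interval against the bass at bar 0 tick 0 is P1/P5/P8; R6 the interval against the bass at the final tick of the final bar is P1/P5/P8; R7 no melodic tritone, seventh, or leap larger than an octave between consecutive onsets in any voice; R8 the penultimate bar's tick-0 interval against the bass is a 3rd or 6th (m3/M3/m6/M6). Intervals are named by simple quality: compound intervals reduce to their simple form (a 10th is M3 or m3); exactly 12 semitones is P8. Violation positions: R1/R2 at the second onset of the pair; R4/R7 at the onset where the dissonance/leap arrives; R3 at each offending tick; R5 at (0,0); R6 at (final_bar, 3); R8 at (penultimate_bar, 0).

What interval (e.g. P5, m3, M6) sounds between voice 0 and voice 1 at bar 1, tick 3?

m6

voice 0=B3 voice 1=G4 -> m6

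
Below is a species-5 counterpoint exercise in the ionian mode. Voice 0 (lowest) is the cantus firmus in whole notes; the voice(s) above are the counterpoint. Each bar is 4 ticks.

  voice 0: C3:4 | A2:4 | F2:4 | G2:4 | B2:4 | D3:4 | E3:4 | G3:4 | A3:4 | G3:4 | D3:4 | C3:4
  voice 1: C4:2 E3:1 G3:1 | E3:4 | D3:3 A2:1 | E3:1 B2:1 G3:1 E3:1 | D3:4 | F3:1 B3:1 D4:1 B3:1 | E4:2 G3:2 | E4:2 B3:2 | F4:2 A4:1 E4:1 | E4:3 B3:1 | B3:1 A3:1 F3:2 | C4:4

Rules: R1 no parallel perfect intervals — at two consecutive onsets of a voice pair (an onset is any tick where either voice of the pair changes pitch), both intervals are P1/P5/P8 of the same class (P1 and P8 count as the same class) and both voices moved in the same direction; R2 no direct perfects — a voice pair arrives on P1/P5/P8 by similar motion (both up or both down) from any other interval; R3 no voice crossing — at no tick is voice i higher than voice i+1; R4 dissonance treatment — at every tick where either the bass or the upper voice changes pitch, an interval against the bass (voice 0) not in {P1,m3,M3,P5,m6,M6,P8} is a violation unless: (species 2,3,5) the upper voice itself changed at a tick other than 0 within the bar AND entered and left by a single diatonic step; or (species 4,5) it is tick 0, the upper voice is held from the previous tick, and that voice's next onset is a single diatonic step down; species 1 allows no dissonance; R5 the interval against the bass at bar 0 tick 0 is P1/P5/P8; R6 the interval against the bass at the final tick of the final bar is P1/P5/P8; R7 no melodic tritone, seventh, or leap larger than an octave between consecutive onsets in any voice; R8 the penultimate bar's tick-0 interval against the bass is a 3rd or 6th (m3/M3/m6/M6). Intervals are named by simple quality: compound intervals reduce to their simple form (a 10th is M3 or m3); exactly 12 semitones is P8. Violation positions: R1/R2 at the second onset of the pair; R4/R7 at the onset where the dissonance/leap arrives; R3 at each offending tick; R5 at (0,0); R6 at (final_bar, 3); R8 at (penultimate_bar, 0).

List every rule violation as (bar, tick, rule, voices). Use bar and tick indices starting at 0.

bar 0: v0=C3 v1=C4 downbeat P8
bar 1: v0=A2 v1=E3 downbeat P5
bar 2: v0=F2 v1=D3 downbeat M6
bar 3: v0=G2 v1=E3 downbeat M6
bar 4: v0=B2 v1=D3 downbeat m3
bar 5: v0=D3 v1=F3 downbeat m3
bar 6: v0=E3 v1=E4 downbeat P8
bar 7: v0=G3 v1=E4 downbeat M6
bar 8: v0=A3 v1=F4 downbeat m6
bar 9: v0=G3 v1=E4 downbeat M6
bar 10: v0=D3 v1=B3 downbeat M6
bar 11: v0=C3 v1=C4 downbeat P8
  -> R1 @ bar 1 tick 0 v(0, 1): C3/G3 P5 -> A2/E3 P5 similar
  -> R7 @ bar 5 tick 1 v(1,): F3->B3 leap 6st
  -> R2 @ bar 6 tick 0 v(0, 1): D3/B3 M6 -> E3/E4 P8 similar
  -> R7 @ bar 8 tick 0 v(1,): B3->F4 leap 6st

(1, 0, R1, (0, 1))
(5, 1, R7, (1,))
(6, 0, R2, (0, 1))
(8, 0, R7, (1,))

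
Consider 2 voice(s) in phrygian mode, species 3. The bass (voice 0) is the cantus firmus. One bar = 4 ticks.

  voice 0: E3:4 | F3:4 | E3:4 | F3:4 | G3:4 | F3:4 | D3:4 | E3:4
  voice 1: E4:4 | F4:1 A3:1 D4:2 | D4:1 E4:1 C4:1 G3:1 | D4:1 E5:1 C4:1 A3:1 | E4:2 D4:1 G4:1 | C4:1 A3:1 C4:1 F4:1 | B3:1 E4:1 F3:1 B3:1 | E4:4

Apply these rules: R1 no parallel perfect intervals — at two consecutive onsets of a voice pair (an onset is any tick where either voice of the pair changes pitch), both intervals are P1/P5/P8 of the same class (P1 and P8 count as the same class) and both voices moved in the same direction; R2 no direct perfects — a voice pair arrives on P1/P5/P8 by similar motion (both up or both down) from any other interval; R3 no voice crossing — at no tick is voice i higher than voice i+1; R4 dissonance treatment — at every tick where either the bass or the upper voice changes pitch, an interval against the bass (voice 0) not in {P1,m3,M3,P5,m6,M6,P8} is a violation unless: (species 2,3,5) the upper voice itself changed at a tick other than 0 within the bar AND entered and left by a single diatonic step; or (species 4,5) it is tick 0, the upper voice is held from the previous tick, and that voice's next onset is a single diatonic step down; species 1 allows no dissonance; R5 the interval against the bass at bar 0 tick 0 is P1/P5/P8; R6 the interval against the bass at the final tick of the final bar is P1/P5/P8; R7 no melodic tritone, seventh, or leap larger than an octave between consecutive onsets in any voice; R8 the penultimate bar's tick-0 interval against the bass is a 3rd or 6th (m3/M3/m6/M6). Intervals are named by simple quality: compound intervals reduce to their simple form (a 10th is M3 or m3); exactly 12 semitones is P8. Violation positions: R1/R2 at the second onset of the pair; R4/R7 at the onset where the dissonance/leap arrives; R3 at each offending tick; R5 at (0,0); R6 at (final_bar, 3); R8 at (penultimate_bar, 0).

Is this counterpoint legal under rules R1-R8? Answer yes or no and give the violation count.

bar 0: v0=E3 v1=E4 (P8)
bar 1: v0=F3 v1=F4 (P8)
bar 2: v0=E3 v1=D4 (m7)
bar 3: v0=F3 v1=D4 (M6)
bar 4: v0=G3 v1=E4 (M6)
bar 5: v0=F3 v1=C4 (P5)
bar 6: v0=D3 v1=B3 (M6)
bar 7: v0=E3 v1=E4 (P8)
  R1 @ bar1.0: E3/E4 P8 -> F3/F4 P8 similar
  R4 @ bar2.0: E3/D4 m7 untreated
  R4 @ bar3.1: F3/E5 M7 untreated
  R7 @ bar3.1: D4->E5 leap 14st
  R7 @ bar3.2: E5->C4 leap 16st
  R2 @ bar5.0: G3/G4 P8 -> F3/C4 P5 similar
  R7 @ bar6.0: F4->B3 leap 6st
  R4 @ bar6.1: D3/E4 M2 untreated
  R7 @ bar6.2: E4->F3 leap 11st
  R7 @ bar6.3: F3->B3 leap 6st
  R2 @ bar7.0: D3/B3 M6 -> E3/E4 P8 similar

No (11 violations)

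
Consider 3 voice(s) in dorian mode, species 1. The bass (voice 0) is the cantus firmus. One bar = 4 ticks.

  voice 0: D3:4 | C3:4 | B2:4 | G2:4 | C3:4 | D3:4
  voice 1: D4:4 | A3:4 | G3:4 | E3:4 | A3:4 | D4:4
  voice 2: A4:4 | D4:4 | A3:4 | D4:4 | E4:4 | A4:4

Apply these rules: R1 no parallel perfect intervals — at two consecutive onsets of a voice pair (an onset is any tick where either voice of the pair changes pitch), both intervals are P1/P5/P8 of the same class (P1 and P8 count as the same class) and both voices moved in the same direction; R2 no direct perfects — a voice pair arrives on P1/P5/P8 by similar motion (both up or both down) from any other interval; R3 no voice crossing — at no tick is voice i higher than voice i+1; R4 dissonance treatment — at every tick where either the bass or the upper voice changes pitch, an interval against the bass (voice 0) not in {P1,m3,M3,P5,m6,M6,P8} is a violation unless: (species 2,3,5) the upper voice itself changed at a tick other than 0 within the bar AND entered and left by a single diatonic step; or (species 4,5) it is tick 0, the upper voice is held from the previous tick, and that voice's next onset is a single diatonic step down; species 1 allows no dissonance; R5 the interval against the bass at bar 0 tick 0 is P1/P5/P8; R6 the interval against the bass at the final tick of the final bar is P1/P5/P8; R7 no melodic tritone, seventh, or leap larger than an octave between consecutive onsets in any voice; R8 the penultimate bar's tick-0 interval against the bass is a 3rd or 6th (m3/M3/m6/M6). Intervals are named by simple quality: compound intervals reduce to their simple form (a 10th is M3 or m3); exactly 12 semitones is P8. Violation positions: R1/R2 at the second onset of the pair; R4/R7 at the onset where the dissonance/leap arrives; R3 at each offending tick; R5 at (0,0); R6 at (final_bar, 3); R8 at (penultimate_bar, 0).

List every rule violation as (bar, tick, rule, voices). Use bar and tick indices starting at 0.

bar 0: v0=D3 v1=D4 v2=A4 downbeat P5
bar 1: v0=C3 v1=A3 v2=D4 downbeat M2
bar 2: v0=B2 v1=G3 v2=A3 downbeat m7
bar 3: v0=G2 v1=E3 v2=D4 downbeat P5
bar 4: v0=C3 v1=A3 v2=E4 downbeat M3
bar 5: v0=D3 v1=D4 v2=A4 downbeat P5
  -> R4 @ bar 1 tick 0 v(0, 2): C3/D4 M2 untreated
  -> R4 @ bar 2 tick 0 v(0, 2): B2/A3 m7 untreated
  -> R2 @ bar 4 tick 0 v(1, 2): E3/D4 m7 -> A3/E4 P5 similar
  -> R1 @ bar 5 tick 0 v(1, 2): A3/E4 P5 -> D4/A4 P5 similar
  -> R2 @ bar 5 tick 0 v(0, 1): C3/A3 M6 -> D3/D4 P8 similar
  -> R2 @ bar 5 tick 0 v(0, 2): C3/E4 M3 -> D3/A4 P5 similar

(1, 0, R4, (0, 2))
(2, 0, R4, (0, 2))
(4, 0, R2, (1, 2))
(5, 0, R1, (1, 2))
(5, 0, R2, (0, 1))
(5, 0, R2, (0, 2))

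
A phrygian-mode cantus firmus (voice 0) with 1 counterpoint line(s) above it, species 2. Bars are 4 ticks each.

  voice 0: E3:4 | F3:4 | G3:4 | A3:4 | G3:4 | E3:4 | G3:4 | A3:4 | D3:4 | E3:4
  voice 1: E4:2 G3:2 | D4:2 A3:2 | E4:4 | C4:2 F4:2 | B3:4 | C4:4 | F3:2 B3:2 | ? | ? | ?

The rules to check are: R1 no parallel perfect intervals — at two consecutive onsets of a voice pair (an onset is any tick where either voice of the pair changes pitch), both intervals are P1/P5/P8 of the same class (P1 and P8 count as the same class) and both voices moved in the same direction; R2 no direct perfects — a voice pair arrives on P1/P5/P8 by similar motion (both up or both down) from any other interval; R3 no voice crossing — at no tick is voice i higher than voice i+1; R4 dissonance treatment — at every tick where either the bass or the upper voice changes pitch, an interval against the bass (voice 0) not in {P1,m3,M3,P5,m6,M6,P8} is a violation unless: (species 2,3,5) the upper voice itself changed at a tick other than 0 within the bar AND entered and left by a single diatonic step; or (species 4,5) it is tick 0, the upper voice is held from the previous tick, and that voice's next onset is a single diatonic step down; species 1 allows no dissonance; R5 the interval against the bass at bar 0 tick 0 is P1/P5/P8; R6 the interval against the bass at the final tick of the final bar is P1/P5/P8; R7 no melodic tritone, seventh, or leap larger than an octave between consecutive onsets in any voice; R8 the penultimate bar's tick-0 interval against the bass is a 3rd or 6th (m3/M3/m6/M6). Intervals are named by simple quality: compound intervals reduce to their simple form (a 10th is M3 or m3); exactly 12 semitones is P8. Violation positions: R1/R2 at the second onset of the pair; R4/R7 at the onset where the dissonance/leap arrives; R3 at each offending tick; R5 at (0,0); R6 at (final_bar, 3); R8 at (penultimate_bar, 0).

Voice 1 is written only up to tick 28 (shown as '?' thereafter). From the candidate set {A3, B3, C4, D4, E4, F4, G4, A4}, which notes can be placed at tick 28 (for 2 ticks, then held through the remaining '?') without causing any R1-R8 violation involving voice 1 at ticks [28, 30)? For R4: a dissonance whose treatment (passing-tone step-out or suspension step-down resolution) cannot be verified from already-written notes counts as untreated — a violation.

A3: legal
B3: violates R4
C4: legal
D4: violates R4
E4: violates R2
F4: violates R7
G4: violates R4
A4: violates R2,R7

{A3, C4}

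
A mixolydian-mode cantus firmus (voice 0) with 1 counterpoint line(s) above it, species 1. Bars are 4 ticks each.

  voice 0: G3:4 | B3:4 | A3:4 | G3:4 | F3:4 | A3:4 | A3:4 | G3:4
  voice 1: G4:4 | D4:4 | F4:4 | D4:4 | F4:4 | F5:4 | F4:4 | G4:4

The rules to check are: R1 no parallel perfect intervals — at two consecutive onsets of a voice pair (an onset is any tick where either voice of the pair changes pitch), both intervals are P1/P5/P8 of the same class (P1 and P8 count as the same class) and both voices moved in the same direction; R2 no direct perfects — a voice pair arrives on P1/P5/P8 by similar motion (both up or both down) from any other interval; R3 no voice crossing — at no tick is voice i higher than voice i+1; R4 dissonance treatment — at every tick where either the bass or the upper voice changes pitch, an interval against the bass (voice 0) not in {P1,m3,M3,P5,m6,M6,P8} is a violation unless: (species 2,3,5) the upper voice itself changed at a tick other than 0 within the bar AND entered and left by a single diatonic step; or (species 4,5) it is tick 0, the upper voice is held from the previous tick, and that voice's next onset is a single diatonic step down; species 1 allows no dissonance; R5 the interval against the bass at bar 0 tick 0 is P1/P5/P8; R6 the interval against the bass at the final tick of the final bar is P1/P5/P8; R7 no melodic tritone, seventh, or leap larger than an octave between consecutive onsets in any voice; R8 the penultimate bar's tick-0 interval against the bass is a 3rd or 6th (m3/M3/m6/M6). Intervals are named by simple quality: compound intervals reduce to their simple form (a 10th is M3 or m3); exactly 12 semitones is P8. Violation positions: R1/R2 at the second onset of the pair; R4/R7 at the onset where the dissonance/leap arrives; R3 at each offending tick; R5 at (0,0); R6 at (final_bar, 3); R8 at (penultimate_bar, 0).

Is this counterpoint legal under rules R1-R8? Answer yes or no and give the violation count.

No (1 violations)

bar 0: v0=G3 v1=G4 (P8)
bar 1: v0=B3 v1=D4 (m3)
bar 2: v0=A3 v1=F4 (m6)
bar 3: v0=G3 v1=D4 (P5)
bar 4: v0=F3 v1=F4 (P8)
bar 5: v0=A3 v1=F5 (m6)
bar 6: v0=A3 v1=F4 (m6)
bar 7: v0=G3 v1=G4 (P8)
  R2 @ bar3.0: A3/F4 m6 -> G3/D4 P5 similar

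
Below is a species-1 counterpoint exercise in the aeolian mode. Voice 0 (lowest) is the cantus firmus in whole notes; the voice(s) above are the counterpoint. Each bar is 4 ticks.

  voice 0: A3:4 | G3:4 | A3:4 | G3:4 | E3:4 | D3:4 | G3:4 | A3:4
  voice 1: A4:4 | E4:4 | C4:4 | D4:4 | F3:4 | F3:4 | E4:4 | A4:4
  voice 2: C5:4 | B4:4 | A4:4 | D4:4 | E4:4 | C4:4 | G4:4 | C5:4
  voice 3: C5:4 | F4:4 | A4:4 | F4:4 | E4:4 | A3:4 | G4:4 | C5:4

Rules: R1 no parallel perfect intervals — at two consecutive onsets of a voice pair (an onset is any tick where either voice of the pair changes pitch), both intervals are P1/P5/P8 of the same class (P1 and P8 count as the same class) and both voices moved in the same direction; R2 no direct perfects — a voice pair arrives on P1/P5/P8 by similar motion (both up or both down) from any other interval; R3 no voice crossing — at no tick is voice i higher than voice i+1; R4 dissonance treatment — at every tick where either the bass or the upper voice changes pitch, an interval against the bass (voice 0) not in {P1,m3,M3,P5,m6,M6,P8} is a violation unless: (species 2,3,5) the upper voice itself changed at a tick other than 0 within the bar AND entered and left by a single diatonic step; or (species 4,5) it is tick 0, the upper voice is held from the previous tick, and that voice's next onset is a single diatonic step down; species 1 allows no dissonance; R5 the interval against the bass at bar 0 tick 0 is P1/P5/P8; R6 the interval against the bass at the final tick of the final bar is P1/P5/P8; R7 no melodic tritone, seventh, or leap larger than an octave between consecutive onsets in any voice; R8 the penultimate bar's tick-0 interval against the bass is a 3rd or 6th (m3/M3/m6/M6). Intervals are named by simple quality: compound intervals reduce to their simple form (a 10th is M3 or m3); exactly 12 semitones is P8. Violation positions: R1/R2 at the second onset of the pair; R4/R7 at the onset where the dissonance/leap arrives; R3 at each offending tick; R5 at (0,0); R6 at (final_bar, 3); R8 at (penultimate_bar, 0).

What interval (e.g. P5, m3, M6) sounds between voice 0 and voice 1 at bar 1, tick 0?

M6

voice 0=G3 voice 1=E4 -> M6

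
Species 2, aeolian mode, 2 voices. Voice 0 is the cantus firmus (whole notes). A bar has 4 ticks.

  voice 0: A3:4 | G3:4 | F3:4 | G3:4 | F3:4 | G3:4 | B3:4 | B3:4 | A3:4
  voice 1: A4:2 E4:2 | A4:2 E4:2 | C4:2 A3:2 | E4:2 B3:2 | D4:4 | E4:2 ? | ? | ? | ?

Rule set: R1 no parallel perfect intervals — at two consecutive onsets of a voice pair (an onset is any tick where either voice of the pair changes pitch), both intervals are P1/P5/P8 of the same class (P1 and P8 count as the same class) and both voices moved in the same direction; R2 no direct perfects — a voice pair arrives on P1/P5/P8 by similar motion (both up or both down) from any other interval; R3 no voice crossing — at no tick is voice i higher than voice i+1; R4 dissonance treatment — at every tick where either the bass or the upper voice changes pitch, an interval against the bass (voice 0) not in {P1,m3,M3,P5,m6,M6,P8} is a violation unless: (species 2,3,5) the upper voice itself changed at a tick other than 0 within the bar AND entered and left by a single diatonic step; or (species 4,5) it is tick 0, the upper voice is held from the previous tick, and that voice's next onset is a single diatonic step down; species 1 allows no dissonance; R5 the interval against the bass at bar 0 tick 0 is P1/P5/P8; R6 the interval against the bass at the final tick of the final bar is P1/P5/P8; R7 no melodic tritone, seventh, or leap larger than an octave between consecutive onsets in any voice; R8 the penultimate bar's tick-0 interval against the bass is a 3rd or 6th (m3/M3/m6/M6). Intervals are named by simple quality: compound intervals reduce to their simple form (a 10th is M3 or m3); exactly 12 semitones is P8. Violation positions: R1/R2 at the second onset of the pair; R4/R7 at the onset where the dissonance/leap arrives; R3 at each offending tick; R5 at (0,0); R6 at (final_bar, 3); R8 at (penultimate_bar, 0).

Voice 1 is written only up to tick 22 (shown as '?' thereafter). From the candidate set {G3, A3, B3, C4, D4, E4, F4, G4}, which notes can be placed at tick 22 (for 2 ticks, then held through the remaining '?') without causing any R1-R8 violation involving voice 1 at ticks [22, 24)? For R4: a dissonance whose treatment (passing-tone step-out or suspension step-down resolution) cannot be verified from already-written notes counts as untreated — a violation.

G3: legal
A3: violates R4
B3: legal
C4: violates R4
D4: legal
E4: legal
F4: violates R4
G4: legal

{B3, D4, E4, G3, G4}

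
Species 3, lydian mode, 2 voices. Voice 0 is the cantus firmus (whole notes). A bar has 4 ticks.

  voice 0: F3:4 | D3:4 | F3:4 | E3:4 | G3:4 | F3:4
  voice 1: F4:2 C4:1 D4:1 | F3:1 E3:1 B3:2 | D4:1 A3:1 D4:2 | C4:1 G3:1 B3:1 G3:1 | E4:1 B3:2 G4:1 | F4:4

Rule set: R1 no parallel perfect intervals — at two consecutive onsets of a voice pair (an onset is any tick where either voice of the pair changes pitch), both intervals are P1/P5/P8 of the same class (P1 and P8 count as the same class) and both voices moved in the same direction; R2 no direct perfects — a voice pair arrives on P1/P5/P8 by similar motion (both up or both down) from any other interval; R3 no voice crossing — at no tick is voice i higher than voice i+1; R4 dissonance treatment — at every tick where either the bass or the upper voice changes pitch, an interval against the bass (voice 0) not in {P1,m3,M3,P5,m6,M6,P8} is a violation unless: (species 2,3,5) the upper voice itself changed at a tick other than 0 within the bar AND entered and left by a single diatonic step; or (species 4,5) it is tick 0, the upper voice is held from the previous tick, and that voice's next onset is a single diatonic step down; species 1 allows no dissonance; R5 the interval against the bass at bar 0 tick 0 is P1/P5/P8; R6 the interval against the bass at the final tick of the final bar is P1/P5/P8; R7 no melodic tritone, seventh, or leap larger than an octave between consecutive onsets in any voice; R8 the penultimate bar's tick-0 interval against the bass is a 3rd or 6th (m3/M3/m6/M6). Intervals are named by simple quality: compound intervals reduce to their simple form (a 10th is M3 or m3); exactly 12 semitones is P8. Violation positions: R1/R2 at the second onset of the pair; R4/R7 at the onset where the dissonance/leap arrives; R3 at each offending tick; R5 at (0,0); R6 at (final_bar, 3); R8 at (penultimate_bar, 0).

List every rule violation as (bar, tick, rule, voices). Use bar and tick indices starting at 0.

(1, 1, R4, (0, 1))
(5, 0, R1, (0, 1))

bar 0: v0=F3 v1=F4 downbeat P8
bar 1: v0=D3 v1=F3 downbeat m3
bar 2: v0=F3 v1=D4 downbeat M6
bar 3: v0=E3 v1=C4 downbeat m6
bar 4: v0=G3 v1=E4 downbeat M6
bar 5: v0=F3 v1=F4 downbeat P8
  -> R4 @ bar 1 tick 1 v(0, 1): D3/E3 M2 untreated
  -> R1 @ bar 5 tick 0 v(0, 1): G3/G4 P8 -> F3/F4 P8 similar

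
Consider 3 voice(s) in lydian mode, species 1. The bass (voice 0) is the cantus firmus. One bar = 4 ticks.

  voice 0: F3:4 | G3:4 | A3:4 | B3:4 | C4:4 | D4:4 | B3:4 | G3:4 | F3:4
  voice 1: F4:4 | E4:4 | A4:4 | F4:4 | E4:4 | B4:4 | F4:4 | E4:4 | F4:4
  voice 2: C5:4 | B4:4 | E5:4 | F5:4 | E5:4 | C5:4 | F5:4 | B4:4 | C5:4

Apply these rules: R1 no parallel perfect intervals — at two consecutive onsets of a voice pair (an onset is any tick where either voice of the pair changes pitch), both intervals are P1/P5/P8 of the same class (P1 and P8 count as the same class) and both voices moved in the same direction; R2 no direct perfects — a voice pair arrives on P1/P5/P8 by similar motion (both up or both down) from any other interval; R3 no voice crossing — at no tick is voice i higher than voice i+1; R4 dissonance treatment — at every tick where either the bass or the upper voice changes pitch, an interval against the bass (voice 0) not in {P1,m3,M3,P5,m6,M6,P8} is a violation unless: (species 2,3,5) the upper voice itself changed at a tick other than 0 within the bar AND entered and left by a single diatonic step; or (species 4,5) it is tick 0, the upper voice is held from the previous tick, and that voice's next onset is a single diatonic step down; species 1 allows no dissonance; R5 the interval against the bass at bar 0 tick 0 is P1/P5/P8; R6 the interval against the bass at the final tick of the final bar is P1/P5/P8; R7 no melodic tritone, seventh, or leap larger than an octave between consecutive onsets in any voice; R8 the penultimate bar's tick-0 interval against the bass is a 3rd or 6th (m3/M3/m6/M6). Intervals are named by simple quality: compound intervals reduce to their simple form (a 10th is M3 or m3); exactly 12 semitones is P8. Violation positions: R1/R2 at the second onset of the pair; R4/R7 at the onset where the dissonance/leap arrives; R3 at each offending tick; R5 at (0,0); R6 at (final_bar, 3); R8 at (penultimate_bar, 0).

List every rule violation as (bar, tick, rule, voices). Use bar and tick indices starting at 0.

bar 0: v0=F3 v1=F4 v2=C5 downbeat P5
bar 1: v0=G3 v1=E4 v2=B4 downbeat M3
bar 2: v0=A3 v1=A4 v2=E5 downbeat P5
bar 3: v0=B3 v1=F4 v2=F5 downbeat TT
bar 4: v0=C4 v1=E4 v2=E5 downbeat M3
bar 5: v0=D4 v1=B4 v2=C5 downbeat m7
bar 6: v0=B3 v1=F4 v2=F5 downbeat TT
bar 7: v0=G3 v1=E4 v2=B4 downbeat M3
bar 8: v0=F3 v1=F4 v2=C5 downbeat P5
  -> R1 @ bar 1 tick 0 v(1, 2): F4/C5 P5 -> E4/B4 P5 similar
  -> R1 @ bar 2 tick 0 v(1, 2): E4/B4 P5 -> A4/E5 P5 similar
  -> R2 @ bar 2 tick 0 v(0, 1): G3/E4 M6 -> A3/A4 P8 similar
  -> R2 @ bar 2 tick 0 v(0, 2): G3/B4 M3 -> A3/E5 P5 similar
  -> R4 @ bar 3 tick 0 v(0, 1): B3/F4 TT untreated
  -> R4 @ bar 3 tick 0 v(0, 2): B3/F5 TT untreated
  -> R1 @ bar 4 tick 0 v(1, 2): F4/F5 P8 -> E4/E5 P8 similar
  -> R4 @ bar 5 tick 0 v(0, 2): D4/C5 m7 untreated
  -> R4 @ bar 6 tick 0 v(0, 1): B3/F4 TT untreated
  -> R4 @ bar 6 tick 0 v(0, 2): B3/F5 TT untreated
  -> R7 @ bar 6 tick 0 v(1,): B4->F4 leap 6st
  -> R2 @ bar 7 tick 0 v(1, 2): F4/F5 P8 -> E4/B4 P5 similar
  -> R7 @ bar 7 tick 0 v(2,): F5->B4 leap 6st
  -> R1 @ bar 8 tick 0 v(1, 2): E4/B4 P5 -> F4/C5 P5 similar

(1, 0, R1, (1, 2))
(2, 0, R1, (1, 2))
(2, 0, R2, (0, 1))
(2, 0, R2, (0, 2))
(3, 0, R4, (0, 1))
(3, 0, R4, (0, 2))
(4, 0, R1, (1, 2))
(5, 0, R4, (0, 2))
(6, 0, R4, (0, 1))
(6, 0, R4, (0, 2))
(6, 0, R7, (1,))
(7, 0, R2, (1, 2))
(7, 0, R7, (2,))
(8, 0, R1, (1, 2))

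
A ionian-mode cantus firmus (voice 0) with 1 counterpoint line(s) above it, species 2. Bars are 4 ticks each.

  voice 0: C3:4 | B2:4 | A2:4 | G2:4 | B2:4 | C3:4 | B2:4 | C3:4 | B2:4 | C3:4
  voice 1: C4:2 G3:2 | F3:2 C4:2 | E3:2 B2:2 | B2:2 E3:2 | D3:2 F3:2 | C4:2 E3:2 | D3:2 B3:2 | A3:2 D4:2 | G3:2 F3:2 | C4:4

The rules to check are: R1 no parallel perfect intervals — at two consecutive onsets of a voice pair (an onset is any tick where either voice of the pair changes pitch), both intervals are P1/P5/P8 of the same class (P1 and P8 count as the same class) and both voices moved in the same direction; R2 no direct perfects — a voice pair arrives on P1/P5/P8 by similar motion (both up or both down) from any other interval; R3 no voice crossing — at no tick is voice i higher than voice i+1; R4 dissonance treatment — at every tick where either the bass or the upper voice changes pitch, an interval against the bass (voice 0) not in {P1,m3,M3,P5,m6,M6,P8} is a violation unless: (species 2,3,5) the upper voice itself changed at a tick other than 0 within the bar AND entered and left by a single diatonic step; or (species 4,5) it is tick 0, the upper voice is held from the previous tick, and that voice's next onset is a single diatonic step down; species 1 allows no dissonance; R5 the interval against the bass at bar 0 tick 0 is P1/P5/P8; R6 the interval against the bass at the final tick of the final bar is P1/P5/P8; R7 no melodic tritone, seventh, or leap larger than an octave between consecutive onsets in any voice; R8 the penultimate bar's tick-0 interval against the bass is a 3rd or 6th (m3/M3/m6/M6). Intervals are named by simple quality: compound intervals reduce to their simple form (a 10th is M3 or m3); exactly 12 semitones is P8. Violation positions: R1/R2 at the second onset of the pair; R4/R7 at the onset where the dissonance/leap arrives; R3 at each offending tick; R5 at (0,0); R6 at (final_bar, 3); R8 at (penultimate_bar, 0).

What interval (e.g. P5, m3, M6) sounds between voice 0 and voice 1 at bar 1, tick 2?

voice 0=B2 voice 1=C4 -> m2

m2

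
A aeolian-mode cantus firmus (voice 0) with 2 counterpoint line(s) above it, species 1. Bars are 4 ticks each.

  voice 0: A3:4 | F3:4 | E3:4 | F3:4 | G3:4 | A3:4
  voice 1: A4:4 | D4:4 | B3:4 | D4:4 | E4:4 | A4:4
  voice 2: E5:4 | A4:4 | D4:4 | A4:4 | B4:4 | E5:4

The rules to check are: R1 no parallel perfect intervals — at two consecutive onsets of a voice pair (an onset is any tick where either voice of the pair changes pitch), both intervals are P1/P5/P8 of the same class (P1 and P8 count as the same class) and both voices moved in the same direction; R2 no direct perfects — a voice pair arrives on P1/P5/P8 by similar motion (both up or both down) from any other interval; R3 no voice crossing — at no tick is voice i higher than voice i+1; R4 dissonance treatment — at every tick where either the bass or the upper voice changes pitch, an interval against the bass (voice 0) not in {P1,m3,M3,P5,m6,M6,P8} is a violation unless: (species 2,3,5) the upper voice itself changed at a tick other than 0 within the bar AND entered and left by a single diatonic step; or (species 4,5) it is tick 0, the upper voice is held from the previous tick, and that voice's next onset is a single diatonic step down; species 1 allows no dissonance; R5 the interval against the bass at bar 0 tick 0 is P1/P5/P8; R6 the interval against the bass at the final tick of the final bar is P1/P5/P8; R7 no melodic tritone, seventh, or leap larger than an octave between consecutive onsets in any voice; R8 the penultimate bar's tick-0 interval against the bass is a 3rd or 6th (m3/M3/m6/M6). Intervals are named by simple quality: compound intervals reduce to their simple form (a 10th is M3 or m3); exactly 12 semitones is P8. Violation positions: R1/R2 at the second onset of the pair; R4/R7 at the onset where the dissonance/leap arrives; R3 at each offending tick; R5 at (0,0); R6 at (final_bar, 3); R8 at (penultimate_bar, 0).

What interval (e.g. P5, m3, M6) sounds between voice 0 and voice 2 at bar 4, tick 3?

voice 0=G3 voice 2=B4 -> M3

M3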